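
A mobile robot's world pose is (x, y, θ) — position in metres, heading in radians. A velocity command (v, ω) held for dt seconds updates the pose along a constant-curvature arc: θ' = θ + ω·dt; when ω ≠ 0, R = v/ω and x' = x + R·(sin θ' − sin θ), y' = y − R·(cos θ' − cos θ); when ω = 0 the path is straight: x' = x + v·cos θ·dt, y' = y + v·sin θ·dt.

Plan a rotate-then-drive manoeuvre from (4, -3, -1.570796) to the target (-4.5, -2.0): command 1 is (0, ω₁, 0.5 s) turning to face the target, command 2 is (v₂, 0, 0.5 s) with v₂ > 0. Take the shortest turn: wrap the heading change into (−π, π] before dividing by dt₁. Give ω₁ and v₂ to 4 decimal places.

heading to target = atan2(-2−-3, -4.5−4) = 3.0245
Δθ = wrap(3.0245 − -1.5708) = -1.6879; ω₁ = Δθ/dt₁ = -3.3758
distance = √((-4.5−4)² + (-2−-3)²) = 8.5586; v₂ = distance/dt₂ = 17.1172

ω₁ = -3.3758, v₂ = 17.1172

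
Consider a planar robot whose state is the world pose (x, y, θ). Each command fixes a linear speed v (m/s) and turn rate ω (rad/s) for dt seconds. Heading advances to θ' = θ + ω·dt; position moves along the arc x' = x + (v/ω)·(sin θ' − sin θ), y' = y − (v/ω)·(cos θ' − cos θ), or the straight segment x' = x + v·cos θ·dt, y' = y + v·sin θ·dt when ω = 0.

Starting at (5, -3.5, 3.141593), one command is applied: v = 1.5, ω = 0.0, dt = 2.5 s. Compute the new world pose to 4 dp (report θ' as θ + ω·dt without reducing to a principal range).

(1.2500, -3.5000, 3.1416)

θ' = 3.1416 + 0.0·2.5 = 3.1416
ω = 0 → straight: x' = 5 + 1.5·cos(3.1416)·2.5 = 1.2500
y' = -3.5 + 1.5·sin(3.1416)·2.5 = -3.5000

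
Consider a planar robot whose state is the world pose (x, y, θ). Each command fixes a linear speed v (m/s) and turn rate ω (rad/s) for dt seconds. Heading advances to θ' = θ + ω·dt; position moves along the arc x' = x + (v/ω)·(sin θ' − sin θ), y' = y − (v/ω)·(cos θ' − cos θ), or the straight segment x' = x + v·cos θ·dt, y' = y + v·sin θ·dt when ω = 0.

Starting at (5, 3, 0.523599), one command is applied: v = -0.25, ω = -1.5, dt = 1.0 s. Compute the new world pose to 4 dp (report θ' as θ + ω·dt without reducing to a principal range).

(4.7786, 3.0510, -0.9764)

θ' = 0.5236 + -1.5·1.0 = -0.9764
R = v/ω = -0.25/-1.5 = 0.1667
x' = 5 + 0.1667·(sin -0.9764 − sin 0.5236) = 4.7786
y' = 3 − 0.1667·(cos -0.9764 − cos 0.5236) = 3.0510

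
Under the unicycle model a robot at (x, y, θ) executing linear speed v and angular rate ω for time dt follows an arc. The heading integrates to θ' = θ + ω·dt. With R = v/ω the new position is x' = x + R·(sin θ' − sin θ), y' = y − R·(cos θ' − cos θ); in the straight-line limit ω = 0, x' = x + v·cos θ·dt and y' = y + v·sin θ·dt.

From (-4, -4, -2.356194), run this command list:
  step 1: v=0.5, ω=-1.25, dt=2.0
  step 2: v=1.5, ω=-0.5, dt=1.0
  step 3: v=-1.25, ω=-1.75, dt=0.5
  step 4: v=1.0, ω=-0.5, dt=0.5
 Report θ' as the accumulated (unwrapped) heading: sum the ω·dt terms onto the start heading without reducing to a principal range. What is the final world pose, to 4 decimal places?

step 1: θ'=-4.8562 (R=-0.4000) → pose (-4.6787, -3.6598, -4.8562)
step 2: θ'=-5.3562 (R=-3.0000) → pose (-4.1091, -2.2890, -5.3562)
step 3: θ'=-6.2312 (R=0.7143) → pose (-4.6433, -2.5736, -6.2312)
step 4: θ'=-6.4812 (R=-2.0000) → pose (-4.1459, -2.6100, -6.4812)

(-4.1459, -2.6100, -6.4812)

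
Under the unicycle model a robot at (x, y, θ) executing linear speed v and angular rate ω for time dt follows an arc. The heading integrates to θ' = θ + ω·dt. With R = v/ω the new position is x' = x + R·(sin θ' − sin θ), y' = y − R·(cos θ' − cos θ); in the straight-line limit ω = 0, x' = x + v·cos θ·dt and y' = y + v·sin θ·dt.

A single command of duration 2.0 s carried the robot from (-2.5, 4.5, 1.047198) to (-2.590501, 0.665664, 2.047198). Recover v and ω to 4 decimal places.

Δθ = 2.047198 − 1.047198 = 1.000000
ω = Δθ/dt = 1.000000/2.0 = 0.5000
R = −Δy/(cos θ' − cos θ) = -4.0000
v = R·ω = -4.0000·0.5000 = -2.0000

v = -2.0000, ω = 0.5000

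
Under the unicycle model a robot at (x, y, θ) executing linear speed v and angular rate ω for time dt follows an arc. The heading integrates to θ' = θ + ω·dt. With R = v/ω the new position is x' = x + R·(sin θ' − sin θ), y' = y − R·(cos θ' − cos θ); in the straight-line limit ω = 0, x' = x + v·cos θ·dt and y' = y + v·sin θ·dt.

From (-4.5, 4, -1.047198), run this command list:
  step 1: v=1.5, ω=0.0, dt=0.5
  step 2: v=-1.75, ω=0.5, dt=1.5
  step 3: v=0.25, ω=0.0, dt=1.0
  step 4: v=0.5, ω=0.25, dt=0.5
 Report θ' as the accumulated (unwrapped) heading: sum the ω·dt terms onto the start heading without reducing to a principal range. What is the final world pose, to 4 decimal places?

step 1: θ'=-1.0472 (straight) → pose (-4.1250, 3.3505, -1.0472)
step 2: θ'=-0.2972 (R=-3.5000) → pose (-6.1311, 4.9470, -0.2972)
step 3: θ'=-0.2972 (straight) → pose (-5.8921, 4.8738, -0.2972)
step 4: θ'=-0.1722 (R=2.0000) → pose (-5.6491, 4.8157, -0.1722)

(-5.6491, 4.8157, -0.1722)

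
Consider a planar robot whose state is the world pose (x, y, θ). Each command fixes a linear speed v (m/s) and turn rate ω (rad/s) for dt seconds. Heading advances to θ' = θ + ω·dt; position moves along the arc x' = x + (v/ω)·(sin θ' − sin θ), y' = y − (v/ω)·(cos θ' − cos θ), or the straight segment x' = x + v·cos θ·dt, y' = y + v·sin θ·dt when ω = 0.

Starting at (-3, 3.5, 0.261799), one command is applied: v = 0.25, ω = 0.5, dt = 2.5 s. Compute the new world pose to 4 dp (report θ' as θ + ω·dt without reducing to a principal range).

θ' = 0.2618 + 0.5·2.5 = 1.5118
R = v/ω = 0.25/0.5 = 0.5000
x' = -3 + 0.5000·(sin 1.5118 − sin 0.2618) = -2.6303
y' = 3.5 − 0.5000·(cos 1.5118 − cos 0.2618) = 3.9535

(-2.6303, 3.9535, 1.5118)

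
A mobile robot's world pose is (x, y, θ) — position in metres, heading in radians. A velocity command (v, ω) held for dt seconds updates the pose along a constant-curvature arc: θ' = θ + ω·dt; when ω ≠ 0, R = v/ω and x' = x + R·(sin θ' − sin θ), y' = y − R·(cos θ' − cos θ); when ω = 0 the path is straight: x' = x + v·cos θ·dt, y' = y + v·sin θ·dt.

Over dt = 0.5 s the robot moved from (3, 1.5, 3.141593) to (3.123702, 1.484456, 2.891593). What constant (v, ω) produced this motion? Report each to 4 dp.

Δθ = 2.891593 − 3.141593 = -0.250000
ω = Δθ/dt = -0.250000/0.5 = -0.5000
R = Δx/(sin θ' − sin θ) = 0.5000
v = R·ω = 0.5000·-0.5000 = -0.2500

v = -0.2500, ω = -0.5000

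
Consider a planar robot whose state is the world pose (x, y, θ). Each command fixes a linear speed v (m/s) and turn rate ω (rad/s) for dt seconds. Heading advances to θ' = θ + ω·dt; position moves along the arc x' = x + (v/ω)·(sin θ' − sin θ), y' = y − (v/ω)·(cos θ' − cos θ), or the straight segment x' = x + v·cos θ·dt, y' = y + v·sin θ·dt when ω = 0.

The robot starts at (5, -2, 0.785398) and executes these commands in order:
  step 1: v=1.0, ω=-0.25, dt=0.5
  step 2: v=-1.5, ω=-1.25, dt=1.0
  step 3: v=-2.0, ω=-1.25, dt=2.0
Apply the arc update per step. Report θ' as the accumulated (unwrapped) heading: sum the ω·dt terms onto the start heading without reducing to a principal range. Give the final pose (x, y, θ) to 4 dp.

(4.7778, 1.2086, -3.0896)

step 1: θ'=0.6604 (R=-4.0000) → pose (5.3747, -1.6694, 0.6604)
step 2: θ'=-0.5896 (R=1.2000) → pose (3.9713, -1.7191, -0.5896)
step 3: θ'=-3.0896 (R=1.6000) → pose (4.7778, 1.2086, -3.0896)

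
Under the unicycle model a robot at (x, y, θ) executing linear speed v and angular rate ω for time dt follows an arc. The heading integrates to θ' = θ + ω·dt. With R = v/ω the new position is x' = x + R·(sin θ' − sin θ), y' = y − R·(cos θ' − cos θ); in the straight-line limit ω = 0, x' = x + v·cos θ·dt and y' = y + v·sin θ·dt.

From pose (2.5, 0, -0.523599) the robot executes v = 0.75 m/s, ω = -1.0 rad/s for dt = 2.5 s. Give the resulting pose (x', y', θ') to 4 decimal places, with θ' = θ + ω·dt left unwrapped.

θ' = -0.5236 + -1.0·2.5 = -3.0236
R = v/ω = 0.75/-1.0 = -0.7500
x' = 2.5 + -0.7500·(sin -3.0236 − sin -0.5236) = 2.2133
y' = 0 − -0.7500·(cos -3.0236 − cos -0.5236) = -1.3943

(2.2133, -1.3943, -3.0236)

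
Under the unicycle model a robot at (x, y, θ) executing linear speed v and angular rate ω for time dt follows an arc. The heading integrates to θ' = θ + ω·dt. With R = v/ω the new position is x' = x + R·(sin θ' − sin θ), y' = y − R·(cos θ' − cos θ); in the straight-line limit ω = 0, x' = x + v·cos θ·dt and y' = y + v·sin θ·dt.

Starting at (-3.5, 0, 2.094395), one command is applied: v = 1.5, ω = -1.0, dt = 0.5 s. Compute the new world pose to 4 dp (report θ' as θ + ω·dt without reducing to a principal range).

θ' = 2.0944 + -1.0·0.5 = 1.5944
R = v/ω = 1.5/-1.0 = -1.5000
x' = -3.5 + -1.5000·(sin 1.5944 − sin 2.0944) = -3.7005
y' = 0 − -1.5000·(cos 1.5944 − cos 2.0944) = 0.7146

(-3.7005, 0.7146, 1.5944)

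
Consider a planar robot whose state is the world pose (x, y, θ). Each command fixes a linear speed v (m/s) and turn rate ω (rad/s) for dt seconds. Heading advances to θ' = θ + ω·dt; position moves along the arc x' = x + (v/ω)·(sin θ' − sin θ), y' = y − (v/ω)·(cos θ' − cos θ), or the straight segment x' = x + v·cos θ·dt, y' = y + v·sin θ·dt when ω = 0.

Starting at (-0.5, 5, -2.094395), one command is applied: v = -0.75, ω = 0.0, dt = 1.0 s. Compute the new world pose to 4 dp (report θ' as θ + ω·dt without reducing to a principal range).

θ' = -2.0944 + 0.0·1.0 = -2.0944
ω = 0 → straight: x' = -0.5 + -0.75·cos(-2.0944)·1.0 = -0.1250
y' = 5 + -0.75·sin(-2.0944)·1.0 = 5.6495

(-0.1250, 5.6495, -2.0944)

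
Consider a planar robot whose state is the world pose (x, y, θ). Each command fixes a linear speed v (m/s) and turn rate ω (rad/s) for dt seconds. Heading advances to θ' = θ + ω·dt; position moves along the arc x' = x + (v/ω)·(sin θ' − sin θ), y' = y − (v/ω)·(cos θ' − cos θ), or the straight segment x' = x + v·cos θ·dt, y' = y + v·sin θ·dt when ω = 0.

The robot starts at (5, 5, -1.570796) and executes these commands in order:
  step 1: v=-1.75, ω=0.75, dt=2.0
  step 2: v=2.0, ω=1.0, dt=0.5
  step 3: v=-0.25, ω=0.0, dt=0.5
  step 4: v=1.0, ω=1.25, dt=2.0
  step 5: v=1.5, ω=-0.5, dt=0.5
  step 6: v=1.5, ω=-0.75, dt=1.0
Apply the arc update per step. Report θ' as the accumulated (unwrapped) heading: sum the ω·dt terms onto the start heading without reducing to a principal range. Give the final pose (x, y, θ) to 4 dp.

(1.8409, 10.2974, 1.9292)

step 1: θ'=-0.0708 (R=-2.3333) → pose (2.8317, 7.3275, -0.0708)
step 2: θ'=0.4292 (R=2.0000) → pose (3.8055, 7.5039, 0.4292)
step 3: θ'=0.4292 (straight) → pose (3.6918, 7.4519, 0.4292)
step 4: θ'=2.9292 (R=0.8000) → pose (3.5275, 8.9613, 2.9292)
step 5: θ'=2.6792 (R=-3.0000) → pose (2.8217, 9.2089, 2.6792)
step 6: θ'=1.9292 (R=-2.0000) → pose (1.8409, 10.2974, 1.9292)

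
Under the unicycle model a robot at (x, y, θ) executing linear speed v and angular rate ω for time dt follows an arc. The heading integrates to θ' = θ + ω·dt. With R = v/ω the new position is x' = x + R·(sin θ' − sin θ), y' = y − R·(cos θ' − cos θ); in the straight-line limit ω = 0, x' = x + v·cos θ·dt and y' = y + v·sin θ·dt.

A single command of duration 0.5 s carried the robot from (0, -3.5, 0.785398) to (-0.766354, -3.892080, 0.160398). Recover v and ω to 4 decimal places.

Δθ = 0.160398 − 0.785398 = -0.625000
ω = Δθ/dt = -0.625000/0.5 = -1.2500
R = Δx/(sin θ' − sin θ) = 1.4000
v = R·ω = 1.4000·-1.2500 = -1.7500

v = -1.7500, ω = -1.2500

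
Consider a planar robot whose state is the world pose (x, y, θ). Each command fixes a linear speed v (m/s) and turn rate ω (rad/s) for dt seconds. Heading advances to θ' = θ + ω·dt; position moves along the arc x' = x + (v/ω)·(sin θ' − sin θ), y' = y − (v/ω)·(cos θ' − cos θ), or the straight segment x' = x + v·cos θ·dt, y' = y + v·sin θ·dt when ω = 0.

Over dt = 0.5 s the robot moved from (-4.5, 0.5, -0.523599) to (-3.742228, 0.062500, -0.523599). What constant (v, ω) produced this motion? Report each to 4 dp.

Δθ = -0.523599 − -0.523599 = 0.000000
ω = Δθ/dt = 0.000000/0.5 = 0.0000
ω = 0 → v = (Δx·cos θ + Δy·sin θ)/dt = 1.7500

v = 1.7500, ω = 0.0000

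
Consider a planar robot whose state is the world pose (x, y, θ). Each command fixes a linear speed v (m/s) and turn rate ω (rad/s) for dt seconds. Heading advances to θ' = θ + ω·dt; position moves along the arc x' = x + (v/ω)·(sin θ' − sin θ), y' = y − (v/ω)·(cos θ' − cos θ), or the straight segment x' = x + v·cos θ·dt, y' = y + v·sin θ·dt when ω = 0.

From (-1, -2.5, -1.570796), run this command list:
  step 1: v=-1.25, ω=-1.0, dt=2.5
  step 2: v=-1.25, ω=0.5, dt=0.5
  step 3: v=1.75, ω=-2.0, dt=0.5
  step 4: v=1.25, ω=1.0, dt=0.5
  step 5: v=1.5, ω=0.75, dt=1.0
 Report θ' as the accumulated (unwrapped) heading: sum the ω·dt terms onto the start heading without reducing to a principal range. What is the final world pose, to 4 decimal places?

step 1: θ'=-4.0708 (R=1.2500) → pose (1.2514, -1.7519, -4.0708)
step 2: θ'=-3.8208 (R=-2.5000) → pose (1.6839, -2.2009, -3.8208)
step 3: θ'=-4.8208 (R=-0.8750) → pose (1.3636, -1.4254, -4.8208)
step 4: θ'=-4.3208 (R=1.2500) → pose (1.2764, -0.8131, -4.3208)
step 5: θ'=-3.5708 (R=2.0000) → pose (0.2600, 0.2422, -3.5708)

(0.2600, 0.2422, -3.5708)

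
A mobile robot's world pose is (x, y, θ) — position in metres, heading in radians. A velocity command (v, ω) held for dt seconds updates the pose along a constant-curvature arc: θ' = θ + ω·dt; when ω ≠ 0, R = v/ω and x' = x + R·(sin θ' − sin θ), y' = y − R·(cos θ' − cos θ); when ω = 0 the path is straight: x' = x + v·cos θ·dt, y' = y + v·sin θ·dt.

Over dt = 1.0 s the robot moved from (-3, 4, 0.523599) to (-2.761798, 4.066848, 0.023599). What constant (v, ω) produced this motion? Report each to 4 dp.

v = 0.2500, ω = -0.5000

Δθ = 0.023599 − 0.523599 = -0.500000
ω = Δθ/dt = -0.500000/1.0 = -0.5000
R = Δx/(sin θ' − sin θ) = -0.5000
v = R·ω = -0.5000·-0.5000 = 0.2500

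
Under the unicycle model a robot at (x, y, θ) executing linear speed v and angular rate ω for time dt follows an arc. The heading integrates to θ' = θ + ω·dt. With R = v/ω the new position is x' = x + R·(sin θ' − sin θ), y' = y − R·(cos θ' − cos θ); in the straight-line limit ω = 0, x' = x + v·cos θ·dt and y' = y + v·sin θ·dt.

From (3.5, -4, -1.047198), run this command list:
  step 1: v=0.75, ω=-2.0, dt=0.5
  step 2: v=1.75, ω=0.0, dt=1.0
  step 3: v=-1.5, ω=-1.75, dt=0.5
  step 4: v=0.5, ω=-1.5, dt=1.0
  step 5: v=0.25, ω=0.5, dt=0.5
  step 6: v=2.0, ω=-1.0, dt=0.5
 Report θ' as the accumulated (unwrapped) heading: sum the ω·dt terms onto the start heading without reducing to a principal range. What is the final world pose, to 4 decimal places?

step 1: θ'=-2.0472 (R=-0.3750) → pose (3.5085, -4.3595, -2.0472)
step 2: θ'=-2.0472 (straight) → pose (2.7060, -5.9146, -2.0472)
step 3: θ'=-2.9222 (R=0.8571) → pose (3.2811, -5.4711, -2.9222)
step 4: θ'=-4.4222 (R=-0.3333) → pose (2.8892, -5.2411, -4.4222)
step 5: θ'=-4.1722 (R=0.5000) → pose (2.8389, -5.1270, -4.1722)
step 6: θ'=-4.6722 (R=-2.0000) → pose (2.5557, -4.1788, -4.6722)

(2.5557, -4.1788, -4.6722)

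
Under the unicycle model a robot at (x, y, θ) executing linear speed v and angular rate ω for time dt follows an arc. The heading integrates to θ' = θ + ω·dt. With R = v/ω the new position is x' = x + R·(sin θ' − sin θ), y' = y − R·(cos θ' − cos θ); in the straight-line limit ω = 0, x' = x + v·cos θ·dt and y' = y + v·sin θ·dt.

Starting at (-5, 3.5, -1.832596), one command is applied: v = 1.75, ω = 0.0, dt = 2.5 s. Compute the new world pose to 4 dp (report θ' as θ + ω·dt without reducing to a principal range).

θ' = -1.8326 + 0.0·2.5 = -1.8326
ω = 0 → straight: x' = -5 + 1.75·cos(-1.8326)·2.5 = -6.1323
y' = 3.5 + 1.75·sin(-1.8326)·2.5 = -0.7259

(-6.1323, -0.7259, -1.8326)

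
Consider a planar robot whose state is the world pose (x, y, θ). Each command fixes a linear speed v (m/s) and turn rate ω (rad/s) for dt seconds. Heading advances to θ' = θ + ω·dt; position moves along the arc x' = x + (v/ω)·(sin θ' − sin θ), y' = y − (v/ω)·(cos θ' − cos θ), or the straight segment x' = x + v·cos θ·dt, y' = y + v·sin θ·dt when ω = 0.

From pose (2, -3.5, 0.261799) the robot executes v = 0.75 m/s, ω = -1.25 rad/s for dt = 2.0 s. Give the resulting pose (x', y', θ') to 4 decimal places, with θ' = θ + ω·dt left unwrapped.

θ' = 0.2618 + -1.25·2.0 = -2.2382
R = v/ω = 0.75/-1.25 = -0.6000
x' = 2 + -0.6000·(sin -2.2382 − sin 0.2618) = 2.6265
y' = -3.5 − -0.6000·(cos -2.2382 − cos 0.2618) = -4.4509

(2.6265, -4.4509, -2.2382)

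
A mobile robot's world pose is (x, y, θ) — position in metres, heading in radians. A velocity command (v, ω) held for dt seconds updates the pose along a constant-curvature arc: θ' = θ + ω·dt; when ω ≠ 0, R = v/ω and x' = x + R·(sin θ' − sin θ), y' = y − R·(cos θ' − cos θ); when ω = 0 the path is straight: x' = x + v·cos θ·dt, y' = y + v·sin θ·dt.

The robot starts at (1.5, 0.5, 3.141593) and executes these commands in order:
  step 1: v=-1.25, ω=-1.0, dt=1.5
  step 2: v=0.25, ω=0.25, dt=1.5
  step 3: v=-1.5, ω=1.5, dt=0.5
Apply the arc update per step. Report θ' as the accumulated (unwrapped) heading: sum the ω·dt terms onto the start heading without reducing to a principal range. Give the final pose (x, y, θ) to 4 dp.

step 1: θ'=1.6416 (R=1.2500) → pose (2.7469, -0.6616, 1.6416)
step 2: θ'=2.0166 (R=1.0000) → pose (2.6516, -0.3011, 2.0166)
step 3: θ'=2.7666 (R=-1.0000) → pose (3.1876, -0.8005, 2.7666)

(3.1876, -0.8005, 2.7666)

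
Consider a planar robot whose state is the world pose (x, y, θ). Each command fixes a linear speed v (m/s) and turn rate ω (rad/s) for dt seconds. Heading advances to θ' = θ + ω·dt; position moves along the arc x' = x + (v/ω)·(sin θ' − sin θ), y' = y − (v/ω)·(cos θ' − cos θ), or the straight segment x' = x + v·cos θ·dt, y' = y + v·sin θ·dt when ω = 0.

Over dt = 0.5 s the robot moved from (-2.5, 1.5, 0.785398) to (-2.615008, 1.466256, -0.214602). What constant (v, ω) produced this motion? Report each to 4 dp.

v = -0.2500, ω = -2.0000

Δθ = -0.214602 − 0.785398 = -1.000000
ω = Δθ/dt = -1.000000/0.5 = -2.0000
R = Δx/(sin θ' − sin θ) = 0.1250
v = R·ω = 0.1250·-2.0000 = -0.2500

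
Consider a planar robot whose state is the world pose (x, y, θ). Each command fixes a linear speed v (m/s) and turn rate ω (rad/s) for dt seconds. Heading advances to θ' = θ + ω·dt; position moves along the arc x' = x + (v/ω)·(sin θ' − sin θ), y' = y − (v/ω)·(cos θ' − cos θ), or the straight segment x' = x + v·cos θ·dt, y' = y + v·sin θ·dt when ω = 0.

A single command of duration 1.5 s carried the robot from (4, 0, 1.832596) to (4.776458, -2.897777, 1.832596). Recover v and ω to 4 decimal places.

Δθ = 1.832596 − 1.832596 = 0.000000
ω = Δθ/dt = 0.000000/1.5 = 0.0000
ω = 0 → v = (Δx·cos θ + Δy·sin θ)/dt = -2.0000

v = -2.0000, ω = 0.0000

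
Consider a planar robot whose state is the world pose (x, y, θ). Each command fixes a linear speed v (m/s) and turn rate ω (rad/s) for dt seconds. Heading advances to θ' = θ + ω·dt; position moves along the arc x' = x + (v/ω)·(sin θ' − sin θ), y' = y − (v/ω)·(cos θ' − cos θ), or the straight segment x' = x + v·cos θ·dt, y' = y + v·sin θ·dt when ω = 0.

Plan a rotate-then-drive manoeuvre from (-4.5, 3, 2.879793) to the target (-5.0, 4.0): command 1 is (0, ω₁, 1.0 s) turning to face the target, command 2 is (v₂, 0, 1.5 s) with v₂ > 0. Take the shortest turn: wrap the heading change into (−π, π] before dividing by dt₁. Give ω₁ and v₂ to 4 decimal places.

ω₁ = -0.8453, v₂ = 0.7454

heading to target = atan2(4−3, -5−-4.5) = 2.0344
Δθ = wrap(2.0344 − 2.8798) = -0.8453; ω₁ = Δθ/dt₁ = -0.8453
distance = √((-5−-4.5)² + (4−3)²) = 1.1180; v₂ = distance/dt₂ = 0.7454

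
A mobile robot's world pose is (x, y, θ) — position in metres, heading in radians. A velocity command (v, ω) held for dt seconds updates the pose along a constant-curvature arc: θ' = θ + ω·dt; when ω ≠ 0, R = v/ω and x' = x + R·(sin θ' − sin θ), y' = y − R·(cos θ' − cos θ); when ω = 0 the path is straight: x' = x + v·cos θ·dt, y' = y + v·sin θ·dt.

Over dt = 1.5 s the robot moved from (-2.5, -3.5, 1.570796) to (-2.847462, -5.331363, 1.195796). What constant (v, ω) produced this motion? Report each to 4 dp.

v = -1.2500, ω = -0.2500

Δθ = 1.195796 − 1.570796 = -0.375000
ω = Δθ/dt = -0.375000/1.5 = -0.2500
R = −Δy/(cos θ' − cos θ) = 5.0000
v = R·ω = 5.0000·-0.2500 = -1.2500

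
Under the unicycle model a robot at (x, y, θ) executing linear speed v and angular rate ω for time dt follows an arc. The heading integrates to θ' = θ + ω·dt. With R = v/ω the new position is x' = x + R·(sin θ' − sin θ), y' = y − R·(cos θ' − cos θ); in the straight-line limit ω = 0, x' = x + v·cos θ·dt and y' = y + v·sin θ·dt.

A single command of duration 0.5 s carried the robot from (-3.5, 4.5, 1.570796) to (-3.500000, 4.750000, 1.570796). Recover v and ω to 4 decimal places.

v = 0.5000, ω = 0.0000

Δθ = 1.570796 − 1.570796 = 0.000000
ω = Δθ/dt = 0.000000/0.5 = 0.0000
ω = 0 → v = (Δx·cos θ + Δy·sin θ)/dt = 0.5000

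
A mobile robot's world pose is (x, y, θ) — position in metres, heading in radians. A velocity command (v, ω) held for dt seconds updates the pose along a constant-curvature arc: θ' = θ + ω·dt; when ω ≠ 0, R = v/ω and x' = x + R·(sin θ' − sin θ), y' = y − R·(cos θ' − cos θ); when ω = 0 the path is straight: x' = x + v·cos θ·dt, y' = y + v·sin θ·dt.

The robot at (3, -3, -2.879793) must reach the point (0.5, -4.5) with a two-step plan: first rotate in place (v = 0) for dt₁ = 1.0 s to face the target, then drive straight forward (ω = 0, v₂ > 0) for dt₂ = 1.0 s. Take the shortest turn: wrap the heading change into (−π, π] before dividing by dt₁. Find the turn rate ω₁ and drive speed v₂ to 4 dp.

ω₁ = 0.2786, v₂ = 2.9155

heading to target = atan2(-4.5−-3, 0.5−3) = -2.6012
Δθ = wrap(-2.6012 − -2.8798) = 0.2786; ω₁ = Δθ/dt₁ = 0.2786
distance = √((0.5−3)² + (-4.5−-3)²) = 2.9155; v₂ = distance/dt₂ = 2.9155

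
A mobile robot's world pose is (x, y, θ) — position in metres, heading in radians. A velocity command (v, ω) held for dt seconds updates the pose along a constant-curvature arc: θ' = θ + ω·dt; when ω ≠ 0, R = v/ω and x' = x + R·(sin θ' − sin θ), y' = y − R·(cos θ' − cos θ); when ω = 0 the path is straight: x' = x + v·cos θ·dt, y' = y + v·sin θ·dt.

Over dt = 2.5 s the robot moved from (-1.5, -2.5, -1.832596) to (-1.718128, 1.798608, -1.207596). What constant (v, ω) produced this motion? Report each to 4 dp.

v = -1.7500, ω = 0.2500

Δθ = -1.207596 − -1.832596 = 0.625000
ω = Δθ/dt = 0.625000/2.5 = 0.2500
R = −Δy/(cos θ' − cos θ) = -7.0000
v = R·ω = -7.0000·0.2500 = -1.7500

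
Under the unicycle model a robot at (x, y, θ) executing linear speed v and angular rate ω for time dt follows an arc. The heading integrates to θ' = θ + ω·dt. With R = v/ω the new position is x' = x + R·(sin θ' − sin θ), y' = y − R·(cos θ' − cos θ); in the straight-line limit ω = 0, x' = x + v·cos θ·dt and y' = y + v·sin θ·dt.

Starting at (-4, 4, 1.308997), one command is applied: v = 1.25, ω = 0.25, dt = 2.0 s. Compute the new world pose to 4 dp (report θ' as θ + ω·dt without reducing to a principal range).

θ' = 1.3090 + 0.25·2.0 = 1.8090
R = v/ω = 1.25/0.25 = 5.0000
x' = -4 + 5.0000·(sin 1.8090 − sin 1.3090) = -3.9708
y' = 4 − 5.0000·(cos 1.8090 − cos 1.3090) = 6.4739

(-3.9708, 6.4739, 1.8090)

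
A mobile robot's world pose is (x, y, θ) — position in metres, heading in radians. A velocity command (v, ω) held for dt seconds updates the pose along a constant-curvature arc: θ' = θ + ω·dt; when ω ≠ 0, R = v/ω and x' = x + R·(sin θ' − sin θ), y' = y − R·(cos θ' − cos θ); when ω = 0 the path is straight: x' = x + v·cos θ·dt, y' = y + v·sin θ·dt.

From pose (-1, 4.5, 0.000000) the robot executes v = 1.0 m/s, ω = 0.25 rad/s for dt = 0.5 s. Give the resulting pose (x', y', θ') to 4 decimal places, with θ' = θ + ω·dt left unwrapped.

(-0.5013, 4.5312, 0.1250)

θ' = 0.0000 + 0.25·0.5 = 0.1250
R = v/ω = 1.0/0.25 = 4.0000
x' = -1 + 4.0000·(sin 0.1250 − sin 0.0000) = -0.5013
y' = 4.5 − 4.0000·(cos 0.1250 − cos 0.0000) = 4.5312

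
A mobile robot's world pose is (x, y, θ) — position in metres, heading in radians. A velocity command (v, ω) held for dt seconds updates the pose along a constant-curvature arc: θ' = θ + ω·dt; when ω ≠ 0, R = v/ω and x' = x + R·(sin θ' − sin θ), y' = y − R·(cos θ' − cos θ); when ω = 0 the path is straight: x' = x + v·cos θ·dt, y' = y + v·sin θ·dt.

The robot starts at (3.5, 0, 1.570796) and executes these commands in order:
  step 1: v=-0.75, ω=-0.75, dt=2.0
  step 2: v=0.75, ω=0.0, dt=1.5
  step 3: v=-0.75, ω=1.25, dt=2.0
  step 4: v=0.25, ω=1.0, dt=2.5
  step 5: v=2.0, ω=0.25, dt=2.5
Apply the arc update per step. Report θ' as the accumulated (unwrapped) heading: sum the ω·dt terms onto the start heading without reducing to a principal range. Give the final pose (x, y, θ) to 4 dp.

(6.1001, -6.1722, 5.6958)

step 1: θ'=0.0708 (R=1.0000) → pose (2.5707, -0.9975, 0.0708)
step 2: θ'=0.0708 (straight) → pose (3.6929, -0.9179, 0.0708)
step 3: θ'=2.5708 (R=-0.6000) → pose (3.4112, -2.0213, 2.5708)
step 4: θ'=5.0708 (R=0.2500) → pose (3.0420, -2.3194, 5.0708)
step 5: θ'=5.6958 (R=8.0000) → pose (6.1001, -6.1722, 5.6958)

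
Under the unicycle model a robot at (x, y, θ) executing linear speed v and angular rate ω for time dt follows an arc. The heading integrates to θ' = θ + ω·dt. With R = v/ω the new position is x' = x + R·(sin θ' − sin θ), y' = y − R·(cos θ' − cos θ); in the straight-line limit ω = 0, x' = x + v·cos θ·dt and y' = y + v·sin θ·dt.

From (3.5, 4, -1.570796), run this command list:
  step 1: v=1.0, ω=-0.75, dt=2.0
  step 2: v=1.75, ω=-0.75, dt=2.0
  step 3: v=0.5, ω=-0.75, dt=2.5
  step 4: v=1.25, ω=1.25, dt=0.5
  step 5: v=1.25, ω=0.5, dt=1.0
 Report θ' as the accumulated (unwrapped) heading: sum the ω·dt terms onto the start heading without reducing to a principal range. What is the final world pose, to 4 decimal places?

step 1: θ'=-3.0708 (R=-1.3333) → pose (2.2610, 2.6700, -3.0708)
step 2: θ'=-4.5708 (R=-2.3333) → pose (-0.2141, 4.6682, -4.5708)
step 3: θ'=-6.4458 (R=-0.6667) → pose (0.5539, 5.4202, -6.4458)
step 4: θ'=-5.8208 (R=1.0000) → pose (1.1619, 5.5120, -5.8208)
step 5: θ'=-5.3208 (R=2.5000) → pose (2.0980, 6.3206, -5.3208)

(2.0980, 6.3206, -5.3208)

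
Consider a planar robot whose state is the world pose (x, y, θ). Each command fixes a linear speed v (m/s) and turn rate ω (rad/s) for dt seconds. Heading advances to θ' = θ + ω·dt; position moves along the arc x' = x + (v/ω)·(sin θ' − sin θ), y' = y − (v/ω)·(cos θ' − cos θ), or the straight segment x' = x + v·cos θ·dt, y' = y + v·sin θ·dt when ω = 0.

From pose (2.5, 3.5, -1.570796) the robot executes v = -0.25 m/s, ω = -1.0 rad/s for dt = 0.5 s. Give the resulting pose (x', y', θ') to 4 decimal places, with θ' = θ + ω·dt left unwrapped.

θ' = -1.5708 + -1.0·0.5 = -2.0708
R = v/ω = -0.25/-1.0 = 0.2500
x' = 2.5 + 0.2500·(sin -2.0708 − sin -1.5708) = 2.5306
y' = 3.5 − 0.2500·(cos -2.0708 − cos -1.5708) = 3.6199

(2.5306, 3.6199, -2.0708)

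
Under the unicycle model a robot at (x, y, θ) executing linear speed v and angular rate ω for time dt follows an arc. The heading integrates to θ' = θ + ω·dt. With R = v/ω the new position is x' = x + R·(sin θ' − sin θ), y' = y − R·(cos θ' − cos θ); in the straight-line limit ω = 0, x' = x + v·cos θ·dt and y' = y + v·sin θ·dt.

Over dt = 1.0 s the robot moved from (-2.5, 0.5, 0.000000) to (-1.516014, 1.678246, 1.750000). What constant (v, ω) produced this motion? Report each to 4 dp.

v = 1.7500, ω = 1.7500

Δθ = 1.750000 − 0.000000 = 1.750000
ω = Δθ/dt = 1.750000/1.0 = 1.7500
R = −Δy/(cos θ' − cos θ) = 1.0000
v = R·ω = 1.0000·1.7500 = 1.7500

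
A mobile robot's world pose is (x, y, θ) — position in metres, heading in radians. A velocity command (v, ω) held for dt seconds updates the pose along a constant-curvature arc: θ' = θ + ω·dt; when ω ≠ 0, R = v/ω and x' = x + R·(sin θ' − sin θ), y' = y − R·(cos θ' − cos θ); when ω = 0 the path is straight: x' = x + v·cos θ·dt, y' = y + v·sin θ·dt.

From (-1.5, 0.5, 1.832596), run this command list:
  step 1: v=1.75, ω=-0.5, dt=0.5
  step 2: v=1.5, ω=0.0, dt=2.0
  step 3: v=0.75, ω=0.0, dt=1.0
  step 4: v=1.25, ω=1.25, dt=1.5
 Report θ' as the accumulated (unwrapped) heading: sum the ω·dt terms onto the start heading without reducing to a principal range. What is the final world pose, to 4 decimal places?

(-2.9740, 6.0530, 3.4576)

step 1: θ'=1.5826 (R=-3.5000) → pose (-1.6190, 1.3646, 1.5826)
step 2: θ'=1.5826 (straight) → pose (-1.6544, 4.3644, 1.5826)
step 3: θ'=1.5826 (straight) → pose (-1.6633, 5.1143, 1.5826)
step 4: θ'=3.4576 (R=1.0000) → pose (-2.9740, 6.0530, 3.4576)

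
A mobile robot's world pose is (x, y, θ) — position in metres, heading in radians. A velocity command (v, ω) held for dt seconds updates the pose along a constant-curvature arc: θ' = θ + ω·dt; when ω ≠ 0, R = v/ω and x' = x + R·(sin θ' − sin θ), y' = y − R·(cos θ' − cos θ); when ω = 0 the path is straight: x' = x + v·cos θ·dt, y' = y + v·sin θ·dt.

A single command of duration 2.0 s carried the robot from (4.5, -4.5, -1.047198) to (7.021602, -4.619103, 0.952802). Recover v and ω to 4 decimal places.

Δθ = 0.952802 − -1.047198 = 2.000000
ω = Δθ/dt = 2.000000/2.0 = 1.0000
R = Δx/(sin θ' − sin θ) = 1.5000
v = R·ω = 1.5000·1.0000 = 1.5000

v = 1.5000, ω = 1.0000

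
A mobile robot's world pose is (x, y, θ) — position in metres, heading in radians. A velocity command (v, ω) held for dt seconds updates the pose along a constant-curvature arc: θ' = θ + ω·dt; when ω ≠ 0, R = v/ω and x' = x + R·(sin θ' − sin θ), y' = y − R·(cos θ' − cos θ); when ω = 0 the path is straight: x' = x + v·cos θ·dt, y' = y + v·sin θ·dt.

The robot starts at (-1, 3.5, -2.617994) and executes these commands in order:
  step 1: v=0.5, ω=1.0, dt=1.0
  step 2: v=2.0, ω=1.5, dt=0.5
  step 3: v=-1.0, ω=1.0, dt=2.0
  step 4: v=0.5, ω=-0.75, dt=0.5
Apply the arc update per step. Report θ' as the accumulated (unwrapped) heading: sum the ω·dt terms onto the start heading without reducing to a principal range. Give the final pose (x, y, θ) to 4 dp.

(-2.4576, 2.1457, 0.7570)

step 1: θ'=-1.6180 (R=0.5000) → pose (-1.2494, 3.0906, -1.6180)
step 2: θ'=-0.8680 (R=1.3333) → pose (-0.9350, 2.1659, -0.8680)
step 3: θ'=1.1320 (R=-1.0000) → pose (-2.6033, 1.9443, 1.1320)
step 4: θ'=0.7570 (R=-0.6667) → pose (-2.4576, 2.1457, 0.7570)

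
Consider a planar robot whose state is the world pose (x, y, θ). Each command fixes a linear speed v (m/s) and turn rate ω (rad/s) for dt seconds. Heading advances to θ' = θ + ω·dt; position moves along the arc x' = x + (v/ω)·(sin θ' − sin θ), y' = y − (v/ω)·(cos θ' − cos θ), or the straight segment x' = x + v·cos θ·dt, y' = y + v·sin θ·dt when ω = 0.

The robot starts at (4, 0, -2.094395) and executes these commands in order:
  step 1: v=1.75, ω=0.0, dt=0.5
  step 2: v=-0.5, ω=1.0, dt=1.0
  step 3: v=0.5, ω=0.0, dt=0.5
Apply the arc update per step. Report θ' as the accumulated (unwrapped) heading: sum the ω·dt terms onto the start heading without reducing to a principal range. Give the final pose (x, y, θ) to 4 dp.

(3.6885, -0.5006, -1.0944)

step 1: θ'=-2.0944 (straight) → pose (3.5625, -0.7578, -2.0944)
step 2: θ'=-1.0944 (R=-0.5000) → pose (3.5738, -0.2785, -1.0944)
step 3: θ'=-1.0944 (straight) → pose (3.6885, -0.5006, -1.0944)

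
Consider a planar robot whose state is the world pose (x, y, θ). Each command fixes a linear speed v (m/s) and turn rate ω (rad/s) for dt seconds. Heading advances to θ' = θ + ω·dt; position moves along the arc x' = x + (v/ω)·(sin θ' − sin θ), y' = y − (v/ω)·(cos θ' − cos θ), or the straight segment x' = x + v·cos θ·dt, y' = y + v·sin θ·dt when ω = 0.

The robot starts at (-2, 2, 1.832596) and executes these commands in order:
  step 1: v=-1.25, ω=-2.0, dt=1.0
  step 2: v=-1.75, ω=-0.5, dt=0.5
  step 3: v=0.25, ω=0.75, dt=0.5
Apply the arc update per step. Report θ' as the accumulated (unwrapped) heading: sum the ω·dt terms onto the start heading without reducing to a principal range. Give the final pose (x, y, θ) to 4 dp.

(-3.4225, 1.4452, -0.0424)

step 1: θ'=-0.1674 (R=0.6250) → pose (-2.7078, 1.2220, -0.1674)
step 2: θ'=-0.4174 (R=3.5000) → pose (-3.5435, 1.4735, -0.4174)
step 3: θ'=-0.0424 (R=0.3333) → pose (-3.4225, 1.4452, -0.0424)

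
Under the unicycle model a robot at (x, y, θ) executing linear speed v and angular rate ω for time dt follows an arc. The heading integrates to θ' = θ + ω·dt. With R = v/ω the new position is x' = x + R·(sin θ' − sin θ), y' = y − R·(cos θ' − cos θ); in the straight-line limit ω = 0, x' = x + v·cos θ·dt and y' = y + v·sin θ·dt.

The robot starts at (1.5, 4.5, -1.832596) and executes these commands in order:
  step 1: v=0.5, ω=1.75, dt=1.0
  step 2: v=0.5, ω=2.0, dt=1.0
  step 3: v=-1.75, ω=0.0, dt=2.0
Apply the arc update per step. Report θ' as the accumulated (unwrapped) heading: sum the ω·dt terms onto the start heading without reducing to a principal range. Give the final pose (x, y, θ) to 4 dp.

step 1: θ'=-0.0826 (R=0.2857) → pose (1.7524, 4.1413, -0.0826)
step 2: θ'=1.9174 (R=0.2500) → pose (2.0082, 4.4754, 1.9174)
step 3: θ'=1.9174 (straight) → pose (3.1971, 1.1835, 1.9174)

(3.1971, 1.1835, 1.9174)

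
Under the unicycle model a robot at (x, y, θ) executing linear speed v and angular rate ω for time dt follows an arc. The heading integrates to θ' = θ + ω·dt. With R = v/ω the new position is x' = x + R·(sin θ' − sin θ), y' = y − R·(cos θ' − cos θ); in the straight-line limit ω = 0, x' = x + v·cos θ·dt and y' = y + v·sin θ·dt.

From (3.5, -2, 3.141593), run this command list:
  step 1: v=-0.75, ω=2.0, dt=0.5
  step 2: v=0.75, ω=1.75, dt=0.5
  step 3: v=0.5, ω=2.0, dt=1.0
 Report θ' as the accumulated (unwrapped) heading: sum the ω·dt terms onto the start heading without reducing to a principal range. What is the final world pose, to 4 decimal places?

(4.1732, -2.2984, 7.0166)

step 1: θ'=4.1416 (R=-0.3750) → pose (3.8156, -1.8276, 4.1416)
step 2: θ'=5.0166 (R=0.4286) → pose (3.7673, -2.1875, 5.0166)
step 3: θ'=7.0166 (R=0.2500) → pose (4.1732, -2.2984, 7.0166)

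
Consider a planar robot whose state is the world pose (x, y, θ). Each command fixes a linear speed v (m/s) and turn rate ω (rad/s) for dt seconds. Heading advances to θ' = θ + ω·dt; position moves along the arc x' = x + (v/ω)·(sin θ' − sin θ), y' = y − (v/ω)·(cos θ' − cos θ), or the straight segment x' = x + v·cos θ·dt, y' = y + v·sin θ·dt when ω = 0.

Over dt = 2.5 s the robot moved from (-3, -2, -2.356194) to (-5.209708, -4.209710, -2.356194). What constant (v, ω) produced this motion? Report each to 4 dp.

Δθ = -2.356194 − -2.356194 = 0.000000
ω = Δθ/dt = 0.000000/2.5 = 0.0000
ω = 0 → v = (Δx·cos θ + Δy·sin θ)/dt = 1.2500

v = 1.2500, ω = 0.0000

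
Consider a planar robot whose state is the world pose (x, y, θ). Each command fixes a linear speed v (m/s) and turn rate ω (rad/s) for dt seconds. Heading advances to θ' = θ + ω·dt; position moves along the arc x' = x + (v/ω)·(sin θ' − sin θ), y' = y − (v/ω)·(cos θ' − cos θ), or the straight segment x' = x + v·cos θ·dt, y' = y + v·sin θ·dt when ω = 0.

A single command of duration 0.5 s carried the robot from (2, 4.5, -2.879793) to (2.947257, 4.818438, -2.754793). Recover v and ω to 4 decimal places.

Δθ = -2.754793 − -2.879793 = 0.125000
ω = Δθ/dt = 0.125000/0.5 = 0.2500
R = Δx/(sin θ' − sin θ) = -8.0000
v = R·ω = -8.0000·0.2500 = -2.0000

v = -2.0000, ω = 0.2500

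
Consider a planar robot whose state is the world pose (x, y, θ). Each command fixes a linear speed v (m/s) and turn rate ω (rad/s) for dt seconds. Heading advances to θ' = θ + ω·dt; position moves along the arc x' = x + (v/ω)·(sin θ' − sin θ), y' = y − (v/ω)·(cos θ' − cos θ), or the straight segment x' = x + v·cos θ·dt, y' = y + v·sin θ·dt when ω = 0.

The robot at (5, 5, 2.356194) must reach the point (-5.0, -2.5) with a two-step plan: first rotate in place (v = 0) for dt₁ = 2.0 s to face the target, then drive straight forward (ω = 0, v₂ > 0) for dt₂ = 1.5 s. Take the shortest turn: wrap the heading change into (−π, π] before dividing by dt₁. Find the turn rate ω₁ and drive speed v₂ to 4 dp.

ω₁ = 0.7144, v₂ = 8.3333

heading to target = atan2(-2.5−5, -5−5) = -2.4981
Δθ = wrap(-2.4981 − 2.3562) = 1.4289; ω₁ = Δθ/dt₁ = 0.7144
distance = √((-5−5)² + (-2.5−5)²) = 12.5000; v₂ = distance/dt₂ = 8.3333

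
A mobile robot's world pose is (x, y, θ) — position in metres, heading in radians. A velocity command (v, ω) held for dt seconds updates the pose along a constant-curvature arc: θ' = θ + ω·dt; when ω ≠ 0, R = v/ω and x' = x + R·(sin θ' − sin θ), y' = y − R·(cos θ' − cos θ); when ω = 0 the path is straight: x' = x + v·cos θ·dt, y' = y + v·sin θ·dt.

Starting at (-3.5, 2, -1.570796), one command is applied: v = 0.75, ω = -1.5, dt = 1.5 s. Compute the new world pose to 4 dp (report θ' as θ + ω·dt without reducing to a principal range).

(-4.3141, 1.6110, -3.8208)

θ' = -1.5708 + -1.5·1.5 = -3.8208
R = v/ω = 0.75/-1.5 = -0.5000
x' = -3.5 + -0.5000·(sin -3.8208 − sin -1.5708) = -4.3141
y' = 2 − -0.5000·(cos -3.8208 − cos -1.5708) = 1.6110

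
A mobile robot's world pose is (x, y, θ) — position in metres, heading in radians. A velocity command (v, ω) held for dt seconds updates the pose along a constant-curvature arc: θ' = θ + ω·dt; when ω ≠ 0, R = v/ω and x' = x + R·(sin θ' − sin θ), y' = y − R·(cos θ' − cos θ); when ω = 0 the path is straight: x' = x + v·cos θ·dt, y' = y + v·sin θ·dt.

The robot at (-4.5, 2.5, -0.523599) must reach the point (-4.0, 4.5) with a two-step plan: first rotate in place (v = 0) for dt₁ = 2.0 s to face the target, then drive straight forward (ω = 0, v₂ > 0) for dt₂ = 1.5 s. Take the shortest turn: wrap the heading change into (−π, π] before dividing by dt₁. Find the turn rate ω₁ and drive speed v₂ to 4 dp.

heading to target = atan2(4.5−2.5, -4−-4.5) = 1.3258
Δθ = wrap(1.3258 − -0.5236) = 1.8494; ω₁ = Δθ/dt₁ = 0.9247
distance = √((-4−-4.5)² + (4.5−2.5)²) = 2.0616; v₂ = distance/dt₂ = 1.3744

ω₁ = 0.9247, v₂ = 1.3744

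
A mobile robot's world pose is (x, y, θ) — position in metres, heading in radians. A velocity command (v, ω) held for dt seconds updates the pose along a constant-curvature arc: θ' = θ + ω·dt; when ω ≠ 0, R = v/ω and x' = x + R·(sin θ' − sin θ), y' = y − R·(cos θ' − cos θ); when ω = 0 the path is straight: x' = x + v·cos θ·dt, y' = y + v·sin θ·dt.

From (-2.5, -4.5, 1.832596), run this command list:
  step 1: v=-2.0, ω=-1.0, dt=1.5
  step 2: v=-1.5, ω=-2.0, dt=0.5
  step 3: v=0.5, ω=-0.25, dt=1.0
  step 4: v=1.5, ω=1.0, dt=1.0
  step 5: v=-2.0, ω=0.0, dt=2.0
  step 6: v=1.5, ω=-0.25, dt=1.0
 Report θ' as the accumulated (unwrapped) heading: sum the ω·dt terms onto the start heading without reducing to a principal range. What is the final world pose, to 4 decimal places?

step 1: θ'=0.3326 (R=2.0000) → pose (-3.7789, -6.9080, 0.3326)
step 2: θ'=-0.6674 (R=0.7500) → pose (-4.4879, -6.7882, -0.6674)
step 3: θ'=-0.9174 (R=-2.0000) → pose (-4.1378, -7.1433, -0.9174)
step 4: θ'=0.0826 (R=1.5000) → pose (-2.8230, -7.7264, 0.0826)
step 5: θ'=0.0826 (straight) → pose (-6.8094, -8.0564, 0.0826)
step 6: θ'=-0.1674 (R=-6.0000) → pose (-5.3146, -8.1198, -0.1674)

(-5.3146, -8.1198, -0.1674)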